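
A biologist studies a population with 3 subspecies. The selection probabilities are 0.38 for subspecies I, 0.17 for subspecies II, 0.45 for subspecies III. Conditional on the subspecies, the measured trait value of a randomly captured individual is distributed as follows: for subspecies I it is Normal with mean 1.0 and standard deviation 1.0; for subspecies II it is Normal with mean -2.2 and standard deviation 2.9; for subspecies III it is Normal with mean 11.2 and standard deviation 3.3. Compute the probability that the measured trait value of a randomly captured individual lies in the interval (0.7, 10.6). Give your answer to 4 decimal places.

Conditional on each subspecies, P(0.7 < X < 10.6): I: 0.617911; II: 0.15865; III: 0.427131.
By total probability, P(0.7 < X < 10.6) = 0.38·0.617911 + 0.17·0.15865 + 0.45·0.427131 = 0.453986.

0.4540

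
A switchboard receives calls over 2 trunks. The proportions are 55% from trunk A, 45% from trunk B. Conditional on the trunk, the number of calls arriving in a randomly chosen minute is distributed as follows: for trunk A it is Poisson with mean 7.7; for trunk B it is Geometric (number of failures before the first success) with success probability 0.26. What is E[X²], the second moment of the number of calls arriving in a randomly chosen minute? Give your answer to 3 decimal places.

For each component E[X²] = Var + (mean)², giving A: 66.99; B: 19.0473.
Overall E[X²] = 0.55·66.99 + 0.45·19.0473 = 45.4158.

45.416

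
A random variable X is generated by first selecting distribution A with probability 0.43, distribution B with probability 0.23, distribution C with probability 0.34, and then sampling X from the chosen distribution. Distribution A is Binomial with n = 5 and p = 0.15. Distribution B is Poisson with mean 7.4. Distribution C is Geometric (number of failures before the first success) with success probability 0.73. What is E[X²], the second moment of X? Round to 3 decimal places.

For each component E[X²] = Var + (mean)², giving A: 1.2; B: 62.16; C: 0.64346.
Overall E[X²] = 0.43·1.2 + 0.23·62.16 + 0.34·0.64346 = 15.0316.

15.032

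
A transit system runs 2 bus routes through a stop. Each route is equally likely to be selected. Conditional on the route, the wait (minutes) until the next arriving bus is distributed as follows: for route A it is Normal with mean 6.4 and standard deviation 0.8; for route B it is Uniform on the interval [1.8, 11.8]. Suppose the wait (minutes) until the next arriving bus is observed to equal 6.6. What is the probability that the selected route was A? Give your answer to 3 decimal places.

0.829

Likelihoods f(6.6 | ·): A: 0.483335; B: 0.1.
Posterior ∝ prior × likelihood. Numerator for A: 0.5·0.483335 = 0.241668.
Normalizing constant: 0.5·0.483335 + 0.5·0.1 = 0.291668.
P(A | observation) = 0.241668 / 0.291668 = 0.828572.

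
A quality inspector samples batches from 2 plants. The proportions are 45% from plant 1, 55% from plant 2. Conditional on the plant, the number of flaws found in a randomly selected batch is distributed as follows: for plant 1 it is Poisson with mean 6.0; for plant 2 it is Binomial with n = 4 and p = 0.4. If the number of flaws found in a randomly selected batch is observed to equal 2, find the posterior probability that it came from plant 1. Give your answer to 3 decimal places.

0.096

Likelihoods P(X=2 | ·): 1: 0.0446175; 2: 0.3456.
Posterior ∝ prior × likelihood. Numerator for 1: 0.45·0.0446175 = 0.0200779.
Normalizing constant: 0.45·0.0446175 + 0.55·0.3456 = 0.210158.
P(1 | observation) = 0.0200779 / 0.210158 = 0.0955372.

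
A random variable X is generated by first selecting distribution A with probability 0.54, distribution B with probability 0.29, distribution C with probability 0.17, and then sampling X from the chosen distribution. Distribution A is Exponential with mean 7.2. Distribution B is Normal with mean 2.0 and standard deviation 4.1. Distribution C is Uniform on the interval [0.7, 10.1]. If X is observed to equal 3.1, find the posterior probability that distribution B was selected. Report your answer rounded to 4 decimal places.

0.2894

Likelihoods f(3.1 | ·): A: 0.0902983; B: 0.0938633; C: 0.106383.
Posterior ∝ prior × likelihood. Numerator for B: 0.29·0.0938633 = 0.0272204.
Normalizing constant: 0.54·0.0902983 + 0.29·0.0938633 + 0.17·0.106383 = 0.0940665.
P(B | observation) = 0.0272204 / 0.0940665 = 0.289373.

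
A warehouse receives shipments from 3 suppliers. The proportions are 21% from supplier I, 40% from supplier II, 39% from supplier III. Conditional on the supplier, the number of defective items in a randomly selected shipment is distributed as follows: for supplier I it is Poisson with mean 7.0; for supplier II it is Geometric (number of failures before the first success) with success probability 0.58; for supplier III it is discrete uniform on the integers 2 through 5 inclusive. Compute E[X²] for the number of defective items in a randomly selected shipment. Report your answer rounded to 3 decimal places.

For each component E[X²] = Var + (mean)², giving I: 56; II: 1.77289; III: 13.5.
Overall E[X²] = 0.21·56 + 0.4·1.77289 + 0.39·13.5 = 17.7342.

17.734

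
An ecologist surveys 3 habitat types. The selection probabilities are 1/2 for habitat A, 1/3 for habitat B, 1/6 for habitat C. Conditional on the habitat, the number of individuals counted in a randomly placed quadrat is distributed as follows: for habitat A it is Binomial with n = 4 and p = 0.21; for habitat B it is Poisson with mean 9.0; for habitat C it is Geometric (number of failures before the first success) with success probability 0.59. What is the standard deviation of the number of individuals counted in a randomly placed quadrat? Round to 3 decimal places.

Per component, A: μ=0.84, E[X²]=1.3692; B: μ=9, E[X²]=90; C: μ=0.694915, E[X²]=1.66073.
E[X] = 0.5·0.84 + 0.333333·9 + 0.166667·0.694915 = 3.53582.
E[X²] = 0.5·1.3692 + 0.333333·90 + 0.166667·1.66073 = 30.9614.
Var(X) = E[X²] − (E[X])² = 30.9614 − 12.502 = 18.4594.
SD(X) = √18.4594 = 4.29644.

4.296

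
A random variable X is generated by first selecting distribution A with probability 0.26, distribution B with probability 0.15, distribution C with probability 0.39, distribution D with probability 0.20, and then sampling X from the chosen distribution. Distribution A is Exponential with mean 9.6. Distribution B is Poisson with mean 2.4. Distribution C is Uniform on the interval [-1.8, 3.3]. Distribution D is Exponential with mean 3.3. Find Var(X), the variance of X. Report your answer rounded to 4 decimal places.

40.0632

Per component, A: μ=9.6, E[X²]=184.32; B: μ=2.4, E[X²]=8.16; C: μ=0.75, E[X²]=2.73; D: μ=3.3, E[X²]=21.78.
E[X] = 0.26·9.6 + 0.15·2.4 + 0.39·0.75 + 0.2·3.3 = 3.8085.
E[X²] = 0.26·184.32 + 0.15·8.16 + 0.39·2.73 + 0.2·21.78 = 54.5679.
Var(X) = E[X²] − (E[X])² = 54.5679 − 14.5047 = 40.0632.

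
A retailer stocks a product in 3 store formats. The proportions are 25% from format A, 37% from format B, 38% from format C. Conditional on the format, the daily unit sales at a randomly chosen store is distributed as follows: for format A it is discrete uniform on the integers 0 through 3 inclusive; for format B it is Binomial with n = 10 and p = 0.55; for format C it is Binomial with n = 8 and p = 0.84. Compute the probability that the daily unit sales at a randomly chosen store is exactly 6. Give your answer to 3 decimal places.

Conditional on each format, P(X = 6): A: 0; B: 0.238367; C: 0.25181.
By total probability, P(X = 6) = 0.25·0 + 0.37·0.238367 + 0.38·0.25181 = 0.183884.

0.184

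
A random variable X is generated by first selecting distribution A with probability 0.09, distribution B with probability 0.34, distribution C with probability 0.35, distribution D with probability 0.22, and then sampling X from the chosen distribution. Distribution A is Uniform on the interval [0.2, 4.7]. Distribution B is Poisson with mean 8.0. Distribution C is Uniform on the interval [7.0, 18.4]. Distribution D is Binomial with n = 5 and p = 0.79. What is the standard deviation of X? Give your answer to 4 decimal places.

4.5708

Per component, A: μ=2.45, E[X²]=7.69; B: μ=8, E[X²]=72; C: μ=12.7, E[X²]=172.12; D: μ=3.95, E[X²]=16.432.
E[X] = 0.09·2.45 + 0.34·8 + 0.35·12.7 + 0.22·3.95 = 8.2545.
E[X²] = 0.09·7.69 + 0.34·72 + 0.35·172.12 + 0.22·16.432 = 89.0291.
Var(X) = E[X²] − (E[X])² = 89.0291 − 68.1368 = 20.8924.
SD(X) = √20.8924 = 4.57082.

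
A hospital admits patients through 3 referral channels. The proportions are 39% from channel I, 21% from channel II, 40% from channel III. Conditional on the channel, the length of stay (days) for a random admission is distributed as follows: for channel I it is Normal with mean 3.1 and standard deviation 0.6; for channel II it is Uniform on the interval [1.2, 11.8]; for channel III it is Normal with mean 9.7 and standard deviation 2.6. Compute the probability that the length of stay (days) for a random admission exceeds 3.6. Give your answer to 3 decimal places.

Conditional on each channel, P(X > 3.6): I: 0.202328; II: 0.773585; III: 0.990516.
By total probability, P(X > 3.6) = 0.39·0.202328 + 0.21·0.773585 + 0.4·0.990516 = 0.637567.

0.638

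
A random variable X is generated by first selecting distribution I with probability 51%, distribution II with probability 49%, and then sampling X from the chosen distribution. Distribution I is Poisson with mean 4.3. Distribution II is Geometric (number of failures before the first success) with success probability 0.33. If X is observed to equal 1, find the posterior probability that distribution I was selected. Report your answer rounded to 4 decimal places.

Likelihoods P(X=1 | ·): I: 0.0583448; II: 0.2211.
Posterior ∝ prior × likelihood. Numerator for I: 0.51·0.0583448 = 0.0297558.
Normalizing constant: 0.51·0.0583448 + 0.49·0.2211 = 0.138095.
P(I | observation) = 0.0297558 / 0.138095 = 0.215474.

0.2155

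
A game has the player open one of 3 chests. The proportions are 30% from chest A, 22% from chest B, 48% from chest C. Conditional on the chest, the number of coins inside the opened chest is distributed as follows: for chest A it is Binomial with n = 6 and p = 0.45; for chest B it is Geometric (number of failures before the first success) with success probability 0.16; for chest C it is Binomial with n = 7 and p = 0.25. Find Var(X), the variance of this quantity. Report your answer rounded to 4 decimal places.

10.1470

Per component, A: μ=2.7, E[X²]=8.775; B: μ=5.25, E[X²]=60.375; C: μ=1.75, E[X²]=4.375.
E[X] = 0.3·2.7 + 0.22·5.25 + 0.48·1.75 = 2.805.
E[X²] = 0.3·8.775 + 0.22·60.375 + 0.48·4.375 = 18.015.
Var(X) = E[X²] − (E[X])² = 18.015 − 7.86803 = 10.147.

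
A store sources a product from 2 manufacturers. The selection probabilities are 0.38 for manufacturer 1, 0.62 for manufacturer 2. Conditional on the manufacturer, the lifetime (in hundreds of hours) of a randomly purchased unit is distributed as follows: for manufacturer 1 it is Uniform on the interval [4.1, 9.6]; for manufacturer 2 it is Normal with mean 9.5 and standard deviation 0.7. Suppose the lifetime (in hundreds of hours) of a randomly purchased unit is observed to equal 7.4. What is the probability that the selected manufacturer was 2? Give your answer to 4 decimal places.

Likelihoods f(7.4 | ·): 1: 0.181818; 2: 0.00633121.
Posterior ∝ prior × likelihood. Numerator for 2: 0.62·0.00633121 = 0.00392535.
Normalizing constant: 0.38·0.181818 + 0.62·0.00633121 = 0.0730163.
P(2 | observation) = 0.00392535 / 0.0730163 = 0.05376.

0.0538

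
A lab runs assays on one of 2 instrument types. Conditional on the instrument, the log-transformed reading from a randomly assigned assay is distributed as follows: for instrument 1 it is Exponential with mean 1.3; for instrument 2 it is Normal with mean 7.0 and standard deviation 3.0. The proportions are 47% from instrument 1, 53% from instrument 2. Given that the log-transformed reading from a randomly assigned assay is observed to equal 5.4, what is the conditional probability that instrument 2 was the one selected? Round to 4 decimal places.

Likelihoods f(5.4 | ·): 1: 0.0120799; 2: 0.115351.
Posterior ∝ prior × likelihood. Numerator for 2: 0.53·0.115351 = 0.0611362.
Normalizing constant: 0.47·0.0120799 + 0.53·0.115351 = 0.0668138.
P(2 | observation) = 0.0611362 / 0.0668138 = 0.915024.

0.9150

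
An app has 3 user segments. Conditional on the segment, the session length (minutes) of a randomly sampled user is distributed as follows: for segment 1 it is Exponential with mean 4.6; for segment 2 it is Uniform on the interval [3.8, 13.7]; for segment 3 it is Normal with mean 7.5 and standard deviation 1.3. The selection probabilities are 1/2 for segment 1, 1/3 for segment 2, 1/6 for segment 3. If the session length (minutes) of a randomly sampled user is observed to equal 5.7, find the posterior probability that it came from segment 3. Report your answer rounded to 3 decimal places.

0.231

Likelihoods f(5.7 | ·): 1: 0.0629643; 2: 0.10101; 3: 0.117669.
Posterior ∝ prior × likelihood. Numerator for 3: 0.166667·0.117669 = 0.0196114.
Normalizing constant: 0.5·0.0629643 + 0.333333·0.10101 + 0.166667·0.117669 = 0.0847636.
P(3 | observation) = 0.0196114 / 0.0847636 = 0.231366.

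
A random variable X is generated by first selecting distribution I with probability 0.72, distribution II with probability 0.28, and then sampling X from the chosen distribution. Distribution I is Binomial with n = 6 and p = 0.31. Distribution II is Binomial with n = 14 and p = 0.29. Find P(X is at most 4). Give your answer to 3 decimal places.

Conditional on each component, P(X ≤ 4): I: 0.98726; II: 0.616808.
By total probability, P(X ≤ 4) = 0.72·0.98726 + 0.28·0.616808 = 0.883533.

0.884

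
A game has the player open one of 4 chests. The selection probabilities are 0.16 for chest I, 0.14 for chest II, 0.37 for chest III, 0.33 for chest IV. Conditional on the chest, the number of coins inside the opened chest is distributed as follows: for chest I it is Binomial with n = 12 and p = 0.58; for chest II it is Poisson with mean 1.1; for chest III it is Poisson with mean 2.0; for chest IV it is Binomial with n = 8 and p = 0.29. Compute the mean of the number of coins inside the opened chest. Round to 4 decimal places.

Component means — I: 6.96; II: 1.1; III: 2; IV: 2.32.
E[X] = 0.16·6.96 + 0.14·1.1 + 0.37·2 + 0.33·2.32 = 2.7732.

2.7732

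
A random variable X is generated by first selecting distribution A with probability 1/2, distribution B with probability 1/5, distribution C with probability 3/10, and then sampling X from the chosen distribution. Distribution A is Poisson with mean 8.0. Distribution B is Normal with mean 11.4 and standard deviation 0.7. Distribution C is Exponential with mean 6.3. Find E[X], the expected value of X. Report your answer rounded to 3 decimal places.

8.170

Component means — A: 8; B: 11.4; C: 6.3.
E[X] = 0.5·8 + 0.2·11.4 + 0.3·6.3 = 8.17.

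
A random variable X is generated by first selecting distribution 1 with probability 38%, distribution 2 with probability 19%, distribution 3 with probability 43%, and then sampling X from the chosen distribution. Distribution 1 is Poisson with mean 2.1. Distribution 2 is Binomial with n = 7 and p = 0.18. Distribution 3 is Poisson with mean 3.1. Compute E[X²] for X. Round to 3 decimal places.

For each component E[X²] = Var + (mean)², giving 1: 6.51; 2: 2.6208; 3: 12.71.
Overall E[X²] = 0.38·6.51 + 0.19·2.6208 + 0.43·12.71 = 8.43705.

8.437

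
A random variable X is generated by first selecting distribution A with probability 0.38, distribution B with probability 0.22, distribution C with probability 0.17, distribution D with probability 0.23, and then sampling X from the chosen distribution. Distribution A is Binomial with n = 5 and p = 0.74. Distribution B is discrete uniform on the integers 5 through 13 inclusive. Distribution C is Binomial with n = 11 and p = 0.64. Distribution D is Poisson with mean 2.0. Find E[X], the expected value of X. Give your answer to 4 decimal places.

5.0428

Component means — A: 3.7; B: 9; C: 7.04; D: 2.
E[X] = 0.38·3.7 + 0.22·9 + 0.17·7.04 + 0.23·2 = 5.0428.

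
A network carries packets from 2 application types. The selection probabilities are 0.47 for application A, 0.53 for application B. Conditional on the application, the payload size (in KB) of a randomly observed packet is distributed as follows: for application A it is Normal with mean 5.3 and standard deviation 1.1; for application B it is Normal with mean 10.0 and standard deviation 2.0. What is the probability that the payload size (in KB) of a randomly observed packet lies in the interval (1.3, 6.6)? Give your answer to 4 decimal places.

0.4378

Conditional on each application, P(1.3 < X < 6.6): A: 0.881223; B: 0.0445587.
By total probability, P(1.3 < X < 6.6) = 0.47·0.881223 + 0.53·0.0445587 = 0.437791.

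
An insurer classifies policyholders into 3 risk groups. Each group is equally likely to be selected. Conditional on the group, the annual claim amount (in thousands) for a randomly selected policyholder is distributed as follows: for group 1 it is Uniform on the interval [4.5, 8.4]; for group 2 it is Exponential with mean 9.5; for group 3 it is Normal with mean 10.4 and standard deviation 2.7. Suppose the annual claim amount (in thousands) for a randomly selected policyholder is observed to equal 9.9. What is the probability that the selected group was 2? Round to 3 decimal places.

0.204

Likelihoods f(9.9 | ·): 1: 0; 2: 0.0371275; 3: 0.145244.
Posterior ∝ prior × likelihood. Numerator for 2: 0.333333·0.0371275 = 0.0123758.
Normalizing constant: 0.333333·0 + 0.333333·0.0371275 + 0.333333·0.145244 = 0.0607907.
P(2 | observation) = 0.0123758 / 0.0607907 = 0.203581.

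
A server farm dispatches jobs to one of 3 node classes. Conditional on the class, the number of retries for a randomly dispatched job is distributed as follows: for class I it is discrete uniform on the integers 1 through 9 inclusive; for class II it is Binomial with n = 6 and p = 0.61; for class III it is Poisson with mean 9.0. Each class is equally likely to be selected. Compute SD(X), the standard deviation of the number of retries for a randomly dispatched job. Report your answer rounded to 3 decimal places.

Per component, I: μ=5, E[X²]=31.6667; II: μ=3.66, E[X²]=14.823; III: μ=9, E[X²]=90.
E[X] = 0.333333·5 + 0.333333·3.66 + 0.333333·9 = 5.88667.
E[X²] = 0.333333·31.6667 + 0.333333·14.823 + 0.333333·90 = 45.4966.
Var(X) = E[X²] − (E[X])² = 45.4966 − 34.6528 = 10.8437.
SD(X) = √10.8437 = 3.29298.

3.293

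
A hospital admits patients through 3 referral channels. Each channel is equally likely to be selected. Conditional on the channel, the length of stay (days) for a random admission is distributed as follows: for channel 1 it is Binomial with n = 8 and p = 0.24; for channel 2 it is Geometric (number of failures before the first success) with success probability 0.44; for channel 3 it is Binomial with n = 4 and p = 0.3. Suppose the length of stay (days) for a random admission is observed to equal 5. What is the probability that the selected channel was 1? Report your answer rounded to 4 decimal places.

0.4468

Likelihoods P(X=5 | ·): 1: 0.0195742; 2: 0.0242322; 3: 0.
Posterior ∝ prior × likelihood. Numerator for 1: 0.333333·0.0195742 = 0.00652475.
Normalizing constant: 0.333333·0.0195742 + 0.333333·0.0242322 + 0.333333·0 = 0.0146021.
P(1 | observation) = 0.00652475 / 0.0146021 = 0.446835.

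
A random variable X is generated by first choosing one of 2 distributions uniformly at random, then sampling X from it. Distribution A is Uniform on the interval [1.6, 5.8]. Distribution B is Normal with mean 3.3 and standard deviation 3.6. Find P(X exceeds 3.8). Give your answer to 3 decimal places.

Conditional on each component, P(X > 3.8): A: 0.47619; B: 0.444769.
By total probability, P(X > 3.8) = 0.5·0.47619 + 0.5·0.444769 = 0.46048.

0.460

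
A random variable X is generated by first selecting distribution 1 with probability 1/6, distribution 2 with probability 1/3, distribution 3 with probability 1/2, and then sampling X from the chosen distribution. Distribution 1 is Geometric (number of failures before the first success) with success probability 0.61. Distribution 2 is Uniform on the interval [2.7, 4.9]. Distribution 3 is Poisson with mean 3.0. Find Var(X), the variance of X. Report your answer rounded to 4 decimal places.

2.9352

Per component, 1: μ=0.639344, E[X²]=1.45687; 2: μ=3.8, E[X²]=14.8433; 3: μ=3, E[X²]=12.
E[X] = 0.166667·0.639344 + 0.333333·3.8 + 0.5·3 = 2.87322.
E[X²] = 0.166667·1.45687 + 0.333333·14.8433 + 0.5·12 = 11.1906.
Var(X) = E[X²] − (E[X])² = 11.1906 − 8.25542 = 2.93517.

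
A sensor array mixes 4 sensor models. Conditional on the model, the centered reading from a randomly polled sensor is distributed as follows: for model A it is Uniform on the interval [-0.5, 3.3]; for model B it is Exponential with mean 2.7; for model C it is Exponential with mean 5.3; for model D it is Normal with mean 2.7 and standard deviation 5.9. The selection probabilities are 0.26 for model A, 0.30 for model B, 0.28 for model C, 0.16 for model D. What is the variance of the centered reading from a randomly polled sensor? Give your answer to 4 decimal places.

18.1148

Per component, A: μ=1.4, E[X²]=3.16333; B: μ=2.7, E[X²]=14.58; C: μ=5.3, E[X²]=56.18; D: μ=2.7, E[X²]=42.1.
E[X] = 0.26·1.4 + 0.3·2.7 + 0.28·5.3 + 0.16·2.7 = 3.09.
E[X²] = 0.26·3.16333 + 0.3·14.58 + 0.28·56.18 + 0.16·42.1 = 27.6629.
Var(X) = E[X²] − (E[X])² = 27.6629 − 9.5481 = 18.1148.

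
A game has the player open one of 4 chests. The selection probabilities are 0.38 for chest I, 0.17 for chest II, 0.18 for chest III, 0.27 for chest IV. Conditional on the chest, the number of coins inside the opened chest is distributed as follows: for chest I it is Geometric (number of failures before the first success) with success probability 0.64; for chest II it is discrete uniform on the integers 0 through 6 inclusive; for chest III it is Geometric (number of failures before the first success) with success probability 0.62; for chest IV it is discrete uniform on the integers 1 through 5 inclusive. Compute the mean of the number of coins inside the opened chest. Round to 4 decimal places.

1.6441

Component means — I: 0.5625; II: 3; III: 0.612903; IV: 3.
E[X] = 0.38·0.5625 + 0.17·3 + 0.18·0.612903 + 0.27·3 = 1.64407.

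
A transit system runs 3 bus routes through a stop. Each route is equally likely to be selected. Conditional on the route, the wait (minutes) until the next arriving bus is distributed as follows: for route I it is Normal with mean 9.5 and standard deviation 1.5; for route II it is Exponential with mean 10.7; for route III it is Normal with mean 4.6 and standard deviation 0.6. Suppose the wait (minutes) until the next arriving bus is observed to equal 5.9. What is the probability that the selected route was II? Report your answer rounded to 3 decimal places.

0.407

Likelihoods f(5.9 | ·): I: 0.0149297; II: 0.053845; III: 0.0635877.
Posterior ∝ prior × likelihood. Numerator for II: 0.333333·0.053845 = 0.0179483.
Normalizing constant: 0.333333·0.0149297 + 0.333333·0.053845 + 0.333333·0.0635877 = 0.0441208.
P(II | observation) = 0.0179483 / 0.0441208 = 0.4068.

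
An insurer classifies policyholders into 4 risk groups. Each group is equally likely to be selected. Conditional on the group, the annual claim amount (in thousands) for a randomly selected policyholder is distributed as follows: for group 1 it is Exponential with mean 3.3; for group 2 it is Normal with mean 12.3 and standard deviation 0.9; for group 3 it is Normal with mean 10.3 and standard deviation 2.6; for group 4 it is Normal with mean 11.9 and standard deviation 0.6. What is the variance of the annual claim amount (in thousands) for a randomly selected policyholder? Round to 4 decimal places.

Per component, 1: μ=3.3, E[X²]=21.78; 2: μ=12.3, E[X²]=152.1; 3: μ=10.3, E[X²]=112.85; 4: μ=11.9, E[X²]=141.97.
E[X] = 0.25·3.3 + 0.25·12.3 + 0.25·10.3 + 0.25·11.9 = 9.45.
E[X²] = 0.25·21.78 + 0.25·152.1 + 0.25·112.85 + 0.25·141.97 = 107.175.
Var(X) = E[X²] − (E[X])² = 107.175 − 89.3025 = 17.8725.

17.8725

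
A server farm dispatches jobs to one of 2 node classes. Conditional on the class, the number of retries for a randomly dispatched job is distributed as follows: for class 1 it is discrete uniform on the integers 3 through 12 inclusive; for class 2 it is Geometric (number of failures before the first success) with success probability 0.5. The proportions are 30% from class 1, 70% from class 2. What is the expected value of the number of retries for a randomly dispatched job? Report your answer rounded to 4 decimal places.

Component means — 1: 7.5; 2: 1.
E[X] = 0.3·7.5 + 0.7·1 = 2.95.

2.9500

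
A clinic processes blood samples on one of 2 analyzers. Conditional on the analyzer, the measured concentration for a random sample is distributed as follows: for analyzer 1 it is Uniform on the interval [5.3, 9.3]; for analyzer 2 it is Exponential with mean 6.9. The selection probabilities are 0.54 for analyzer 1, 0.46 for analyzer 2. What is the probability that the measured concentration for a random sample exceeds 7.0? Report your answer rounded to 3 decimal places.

0.477

Conditional on each analyzer, P(X > 7.0): 1: 0.575; 2: 0.362586.
By total probability, P(X > 7.0) = 0.54·0.575 + 0.46·0.362586 = 0.47729.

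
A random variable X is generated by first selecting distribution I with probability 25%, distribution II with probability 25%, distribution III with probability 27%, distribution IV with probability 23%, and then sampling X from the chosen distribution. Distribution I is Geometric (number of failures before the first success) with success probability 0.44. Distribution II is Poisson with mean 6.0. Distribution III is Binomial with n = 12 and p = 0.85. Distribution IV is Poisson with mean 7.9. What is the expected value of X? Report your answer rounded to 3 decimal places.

Component means — I: 1.27273; II: 6; III: 10.2; IV: 7.9.
E[X] = 0.25·1.27273 + 0.25·6 + 0.27·10.2 + 0.23·7.9 = 6.38918.

6.389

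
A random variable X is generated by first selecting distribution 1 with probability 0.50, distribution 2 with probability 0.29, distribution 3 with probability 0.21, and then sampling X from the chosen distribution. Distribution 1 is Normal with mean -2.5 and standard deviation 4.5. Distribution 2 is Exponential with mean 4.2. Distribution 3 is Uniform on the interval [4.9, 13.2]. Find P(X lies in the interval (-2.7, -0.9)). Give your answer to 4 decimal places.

0.0783

Conditional on each component, P(-2.7 < X < -0.9): 1: 0.156638; 2: 0; 3: 0.
By total probability, P(-2.7 < X < -0.9) = 0.5·0.156638 + 0.29·0 + 0.21·0 = 0.0783191.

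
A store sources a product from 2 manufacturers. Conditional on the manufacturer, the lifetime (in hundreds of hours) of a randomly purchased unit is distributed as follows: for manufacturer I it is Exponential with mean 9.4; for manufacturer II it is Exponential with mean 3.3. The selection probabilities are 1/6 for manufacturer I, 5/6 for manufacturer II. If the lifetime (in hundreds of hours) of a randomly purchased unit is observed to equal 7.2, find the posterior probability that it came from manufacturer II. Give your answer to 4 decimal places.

0.7756

Likelihoods f(7.2 | ·): I: 0.0494562; II: 0.0341928.
Posterior ∝ prior × likelihood. Numerator for II: 0.833333·0.0341928 = 0.028494.
Normalizing constant: 0.166667·0.0494562 + 0.833333·0.0341928 = 0.0367367.
P(II | observation) = 0.028494 / 0.0367367 = 0.775627.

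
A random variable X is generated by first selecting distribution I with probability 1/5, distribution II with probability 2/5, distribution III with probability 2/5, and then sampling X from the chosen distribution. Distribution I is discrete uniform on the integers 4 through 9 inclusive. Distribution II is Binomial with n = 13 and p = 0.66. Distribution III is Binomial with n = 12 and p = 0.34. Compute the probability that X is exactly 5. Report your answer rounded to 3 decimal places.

Conditional on each component, P(X = 5): I: 0.166667; II: 0.0287826; III: 0.196303.
By total probability, P(X = 5) = 0.2·0.166667 + 0.4·0.0287826 + 0.4·0.196303 = 0.123368.

0.123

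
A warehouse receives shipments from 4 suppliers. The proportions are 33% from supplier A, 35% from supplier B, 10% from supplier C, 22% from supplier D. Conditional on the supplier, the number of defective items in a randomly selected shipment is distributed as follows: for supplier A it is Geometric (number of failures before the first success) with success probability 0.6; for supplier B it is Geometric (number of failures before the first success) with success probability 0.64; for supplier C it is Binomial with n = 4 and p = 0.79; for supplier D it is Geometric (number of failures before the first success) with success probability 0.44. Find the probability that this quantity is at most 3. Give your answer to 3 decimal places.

Conditional on each supplier, P(X ≤ 3): A: 0.9744; B: 0.983204; C: 0.610499; D: 0.901655.
By total probability, P(X ≤ 3) = 0.33·0.9744 + 0.35·0.983204 + 0.1·0.610499 + 0.22·0.901655 = 0.925087.

0.925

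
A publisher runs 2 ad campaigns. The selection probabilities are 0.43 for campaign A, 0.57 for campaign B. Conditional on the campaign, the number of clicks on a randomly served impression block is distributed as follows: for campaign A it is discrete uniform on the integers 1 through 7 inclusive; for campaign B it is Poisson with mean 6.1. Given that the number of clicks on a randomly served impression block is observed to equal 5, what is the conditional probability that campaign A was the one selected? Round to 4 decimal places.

Likelihoods P(X=5 | ·): A: 0.142857; B: 0.15786.
Posterior ∝ prior × likelihood. Numerator for A: 0.43·0.142857 = 0.0614286.
Normalizing constant: 0.43·0.142857 + 0.57·0.15786 = 0.151409.
P(A | observation) = 0.0614286 / 0.151409 = 0.405714.

0.4057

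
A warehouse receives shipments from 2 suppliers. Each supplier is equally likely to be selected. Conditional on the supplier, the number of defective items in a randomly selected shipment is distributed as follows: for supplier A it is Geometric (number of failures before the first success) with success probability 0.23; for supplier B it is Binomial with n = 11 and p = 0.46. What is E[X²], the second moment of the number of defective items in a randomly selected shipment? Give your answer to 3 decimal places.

For each component E[X²] = Var + (mean)², giving A: 25.7637; B: 28.336.
Overall E[X²] = 0.5·25.7637 + 0.5·28.336 = 27.0499.

27.050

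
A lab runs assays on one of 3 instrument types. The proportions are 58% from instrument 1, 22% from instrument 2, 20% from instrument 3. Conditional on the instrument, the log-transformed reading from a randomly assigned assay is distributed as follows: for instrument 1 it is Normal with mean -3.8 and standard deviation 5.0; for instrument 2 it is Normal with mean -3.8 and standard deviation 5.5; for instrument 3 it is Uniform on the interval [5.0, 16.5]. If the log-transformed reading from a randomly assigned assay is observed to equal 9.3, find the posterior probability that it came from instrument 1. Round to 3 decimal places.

Likelihoods f(9.3 | ·): 1: 0.00257843; 2: 0.00425264; 3: 0.0869565.
Posterior ∝ prior × likelihood. Numerator for 1: 0.58·0.00257843 = 0.00149549.
Normalizing constant: 0.58·0.00257843 + 0.22·0.00425264 + 0.2·0.0869565 = 0.0198224.
P(1 | observation) = 0.00149549 / 0.0198224 = 0.0754444.

0.075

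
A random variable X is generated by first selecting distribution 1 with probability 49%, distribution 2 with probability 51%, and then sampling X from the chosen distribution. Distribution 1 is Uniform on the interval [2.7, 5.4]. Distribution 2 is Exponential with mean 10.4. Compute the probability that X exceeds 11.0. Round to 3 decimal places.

0.177

Conditional on each component, P(X > 11.0): 1: 0; 2: 0.347256.
By total probability, P(X > 11.0) = 0.49·0 + 0.51·0.347256 = 0.177101.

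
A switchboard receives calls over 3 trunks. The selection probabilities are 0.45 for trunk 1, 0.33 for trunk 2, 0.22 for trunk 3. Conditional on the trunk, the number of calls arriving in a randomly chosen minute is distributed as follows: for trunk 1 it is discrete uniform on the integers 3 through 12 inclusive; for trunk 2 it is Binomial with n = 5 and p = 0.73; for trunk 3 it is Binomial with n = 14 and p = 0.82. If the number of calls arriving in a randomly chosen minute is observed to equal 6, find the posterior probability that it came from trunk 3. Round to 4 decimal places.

0.0049

Likelihoods P(X=6 | ·): 1: 0.1; 2: 0; 3: 0.00100605.
Posterior ∝ prior × likelihood. Numerator for 3: 0.22·0.00100605 = 0.00022133.
Normalizing constant: 0.45·0.1 + 0.33·0 + 0.22·0.00100605 = 0.0452213.
P(3 | observation) = 0.00022133 / 0.0452213 = 0.00489438.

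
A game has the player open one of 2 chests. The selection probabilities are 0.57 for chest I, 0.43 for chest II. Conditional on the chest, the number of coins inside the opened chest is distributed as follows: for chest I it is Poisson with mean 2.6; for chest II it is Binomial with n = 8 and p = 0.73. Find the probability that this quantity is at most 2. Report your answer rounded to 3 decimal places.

Conditional on each chest, P(X ≤ 2): I: 0.51843; II: 0.00641991.
By total probability, P(X ≤ 2) = 0.57·0.51843 + 0.43·0.00641991 = 0.298265.

0.298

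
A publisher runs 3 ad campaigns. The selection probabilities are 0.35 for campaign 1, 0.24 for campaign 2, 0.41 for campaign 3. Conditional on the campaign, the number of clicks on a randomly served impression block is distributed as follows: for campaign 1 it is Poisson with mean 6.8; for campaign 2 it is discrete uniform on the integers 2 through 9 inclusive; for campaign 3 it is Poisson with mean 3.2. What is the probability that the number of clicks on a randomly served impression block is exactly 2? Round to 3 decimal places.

Conditional on each campaign, P(X = 2): 1: 0.0257505; 2: 0.125; 3: 0.208702.
By total probability, P(X = 2) = 0.35·0.0257505 + 0.24·0.125 + 0.41·0.208702 = 0.124581.

0.125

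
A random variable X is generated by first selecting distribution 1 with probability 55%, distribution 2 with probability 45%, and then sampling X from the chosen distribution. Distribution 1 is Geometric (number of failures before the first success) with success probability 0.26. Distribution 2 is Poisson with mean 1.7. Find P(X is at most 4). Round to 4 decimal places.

Conditional on each component, P(X ≤ 4): 1: 0.778099; 2: 0.970385.
By total probability, P(X ≤ 4) = 0.55·0.778099 + 0.45·0.970385 = 0.864628.

0.8646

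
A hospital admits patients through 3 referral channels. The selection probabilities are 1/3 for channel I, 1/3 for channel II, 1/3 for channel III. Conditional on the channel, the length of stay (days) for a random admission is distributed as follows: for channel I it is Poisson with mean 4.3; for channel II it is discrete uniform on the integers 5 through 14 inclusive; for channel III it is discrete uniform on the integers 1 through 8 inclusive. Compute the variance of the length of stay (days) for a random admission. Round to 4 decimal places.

Per component, I: μ=4.3, E[X²]=22.79; II: μ=9.5, E[X²]=98.5; III: μ=4.5, E[X²]=25.5.
E[X] = 0.333333·4.3 + 0.333333·9.5 + 0.333333·4.5 = 6.1.
E[X²] = 0.333333·22.79 + 0.333333·98.5 + 0.333333·25.5 = 48.93.
Var(X) = E[X²] − (E[X])² = 48.93 − 37.21 = 11.72.

11.7200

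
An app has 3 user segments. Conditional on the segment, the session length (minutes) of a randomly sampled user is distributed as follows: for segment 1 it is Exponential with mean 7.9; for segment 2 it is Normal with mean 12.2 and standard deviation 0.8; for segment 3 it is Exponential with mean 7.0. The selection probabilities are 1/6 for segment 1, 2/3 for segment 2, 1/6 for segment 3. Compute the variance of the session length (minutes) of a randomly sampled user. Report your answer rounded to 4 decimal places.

24.0764

Per component, 1: μ=7.9, E[X²]=124.82; 2: μ=12.2, E[X²]=149.48; 3: μ=7, E[X²]=98.
E[X] = 0.166667·7.9 + 0.666667·12.2 + 0.166667·7 = 10.6167.
E[X²] = 0.166667·124.82 + 0.666667·149.48 + 0.166667·98 = 136.79.
Var(X) = E[X²] − (E[X])² = 136.79 − 112.714 = 24.0764.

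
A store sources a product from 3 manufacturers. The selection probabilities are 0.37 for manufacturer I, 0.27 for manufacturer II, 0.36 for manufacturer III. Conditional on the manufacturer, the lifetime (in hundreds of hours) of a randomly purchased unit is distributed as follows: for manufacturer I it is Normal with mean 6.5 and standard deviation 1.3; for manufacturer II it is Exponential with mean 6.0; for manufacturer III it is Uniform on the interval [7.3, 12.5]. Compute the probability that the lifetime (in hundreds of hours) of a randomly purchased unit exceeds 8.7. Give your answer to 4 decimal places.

0.3432

Conditional on each manufacturer, P(X > 8.7): I: 0.0452937; II: 0.23457; III: 0.730769.
By total probability, P(X > 8.7) = 0.37·0.0452937 + 0.27·0.23457 + 0.36·0.730769 = 0.34317.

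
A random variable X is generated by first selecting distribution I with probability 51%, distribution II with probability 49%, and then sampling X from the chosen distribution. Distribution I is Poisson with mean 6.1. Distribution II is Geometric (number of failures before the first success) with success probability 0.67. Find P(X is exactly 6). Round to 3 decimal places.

Conditional on each component, P(X = 6): I: 0.160491; II: 0.000865284.
By total probability, P(X = 6) = 0.51·0.160491 + 0.49·0.000865284 = 0.0822743.

0.082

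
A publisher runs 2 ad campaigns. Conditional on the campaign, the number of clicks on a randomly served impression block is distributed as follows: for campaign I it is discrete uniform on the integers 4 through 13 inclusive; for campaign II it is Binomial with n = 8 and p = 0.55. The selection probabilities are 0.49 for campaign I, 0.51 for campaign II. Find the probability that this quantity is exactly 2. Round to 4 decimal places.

0.0359

Conditional on each campaign, P(X = 2): I: 0; II: 0.0703329.
By total probability, P(X = 2) = 0.49·0 + 0.51·0.0703329 = 0.0358698.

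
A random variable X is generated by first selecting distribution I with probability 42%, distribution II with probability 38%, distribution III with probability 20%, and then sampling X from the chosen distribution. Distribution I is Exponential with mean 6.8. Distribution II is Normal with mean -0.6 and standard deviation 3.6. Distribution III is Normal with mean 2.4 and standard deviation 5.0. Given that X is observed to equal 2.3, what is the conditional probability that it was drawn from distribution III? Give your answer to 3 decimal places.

0.176

Likelihoods f(2.3 | ·): I: 0.104857; II: 0.0801118; III: 0.0797725.
Posterior ∝ prior × likelihood. Numerator for III: 0.2·0.0797725 = 0.0159545.
Normalizing constant: 0.42·0.104857 + 0.38·0.0801118 + 0.2·0.0797725 = 0.0904369.
P(III | observation) = 0.0159545 / 0.0904369 = 0.176416.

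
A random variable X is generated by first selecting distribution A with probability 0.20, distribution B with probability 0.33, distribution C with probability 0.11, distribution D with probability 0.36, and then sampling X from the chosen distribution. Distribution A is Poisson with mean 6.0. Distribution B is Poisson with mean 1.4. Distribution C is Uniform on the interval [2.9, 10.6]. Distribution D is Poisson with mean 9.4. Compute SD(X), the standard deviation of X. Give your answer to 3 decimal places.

4.093

Per component, A: μ=6, E[X²]=42; B: μ=1.4, E[X²]=3.36; C: μ=6.75, E[X²]=50.5033; D: μ=9.4, E[X²]=97.76.
E[X] = 0.2·6 + 0.33·1.4 + 0.11·6.75 + 0.36·9.4 = 5.7885.
E[X²] = 0.2·42 + 0.33·3.36 + 0.11·50.5033 + 0.36·97.76 = 50.2578.
Var(X) = E[X²] − (E[X])² = 50.2578 − 33.5067 = 16.751.
SD(X) = √16.751 = 4.0928.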